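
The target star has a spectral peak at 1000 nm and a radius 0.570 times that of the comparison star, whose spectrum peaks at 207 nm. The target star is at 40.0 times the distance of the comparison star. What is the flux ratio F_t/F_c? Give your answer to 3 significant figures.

3.73×10^-7

Wien's law: T_t/T_c = λ_c/λ_t = 207/1000 = 0.2070.
L_t/L_c = (R_t/R_c)²(T_t/T_c)⁴ = (0.570)²(0.2070)⁴ = 5.965×10^-4.
F_t/F_c = (L_t/L_c)/(d_t/d_c)² = 5.965×10^-4/(40.0)² = 3.728×10^-7.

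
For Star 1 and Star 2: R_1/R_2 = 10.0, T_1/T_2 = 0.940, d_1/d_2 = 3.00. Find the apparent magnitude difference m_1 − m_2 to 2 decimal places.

L_1/L_2 = (10.0)²(0.940)⁴ = 78.07.
F_1/F_2 = (L_1/L_2)/(d_1/d_2)² = 78.07/9.000 = 8.675.
m_1 − m_2 = −2.5 log₁₀(8.675) = -2.35.

-2.35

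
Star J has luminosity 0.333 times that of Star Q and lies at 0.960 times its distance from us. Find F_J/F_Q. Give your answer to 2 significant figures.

0.36

F = L/(4πd²), so F_J/F_Q = (L_J/L_Q) / (d_J/d_Q)²
= 0.333 / (0.960)² = 0.333 / 0.9216 = 0.3613.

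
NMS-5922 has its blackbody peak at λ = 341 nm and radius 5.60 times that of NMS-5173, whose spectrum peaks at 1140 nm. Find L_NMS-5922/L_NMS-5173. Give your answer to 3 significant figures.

3.92×10^3

Wien's law gives T ∝ 1/λ_max, so T_NMS-5922/T_NMS-5173 = λ_NMS-5173/λ_NMS-5922 = 1140/341 = 3.343.
Then L ∝ R²T⁴ gives L_NMS-5922/L_NMS-5173 = (5.60)² × (3.343)⁴ = 31.36 × 124.9 = 3917.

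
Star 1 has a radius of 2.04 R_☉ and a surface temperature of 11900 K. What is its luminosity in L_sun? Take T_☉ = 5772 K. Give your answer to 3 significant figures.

L/L_☉ = (R/R_☉)² (T/T_☉)⁴ = (2.04)² × (11900/5772)⁴
       = 4.162 × (2.062)⁴ = 4.162 × 18.07 = 75.19.

75.2 L_sun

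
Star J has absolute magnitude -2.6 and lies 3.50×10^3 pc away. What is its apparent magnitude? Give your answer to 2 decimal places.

10.12

m = M + 5 log₁₀(d/10 pc) = -2.6 + 5 log₁₀(3.50×10^3/10)
  = -2.6 + 5 × 2.544 = -2.6 + 12.72 = 10.12.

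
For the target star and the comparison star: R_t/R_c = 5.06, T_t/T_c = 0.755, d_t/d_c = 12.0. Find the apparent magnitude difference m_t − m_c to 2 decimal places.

3.10

L_t/L_c = (5.06)²(0.755)⁴ = 8.319.
F_t/F_c = (L_t/L_c)/(d_t/d_c)² = 8.319/144.0 = 0.05777.
m_t − m_c = −2.5 log₁₀(0.05777) = 3.10.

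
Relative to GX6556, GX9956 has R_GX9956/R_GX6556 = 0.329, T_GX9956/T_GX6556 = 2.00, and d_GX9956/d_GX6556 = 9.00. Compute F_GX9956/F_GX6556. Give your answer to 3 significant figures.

L_GX9956/L_GX6556 = (R_GX9956/R_GX6556)²(T_GX9956/T_GX6556)⁴ = (0.329)² × (2.00)⁴ = 1.732.
F_GX9956/F_GX6556 = (L_GX9956/L_GX6556)/(d_GX9956/d_GX6556)² = 1.732 / (9.00)² = 0.02138.

0.0214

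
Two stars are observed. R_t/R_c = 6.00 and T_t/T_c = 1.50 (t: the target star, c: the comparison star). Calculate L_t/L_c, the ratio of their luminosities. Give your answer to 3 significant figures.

182

From the Stefan–Boltzmann law, L ∝ R²T⁴, so
L_t/L_c = (R_t/R_c)² (T_t/T_c)⁴ = (6.00)² × (1.50)⁴ = 36.00 × 5.062 = 182.2.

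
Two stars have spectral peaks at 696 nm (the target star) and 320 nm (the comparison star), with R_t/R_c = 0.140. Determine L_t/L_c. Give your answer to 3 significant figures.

8.76×10^-4

Wien's law gives T ∝ 1/λ_max, so T_t/T_c = λ_c/λ_t = 320/696 = 0.4598.
Then L ∝ R²T⁴ gives L_t/L_c = (0.140)² × (0.4598)⁴ = 0.01960 × 0.04469 = 8.758×10^-4.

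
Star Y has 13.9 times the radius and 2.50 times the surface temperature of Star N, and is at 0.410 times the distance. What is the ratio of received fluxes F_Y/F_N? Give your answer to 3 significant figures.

4.49×10^4

L_Y/L_N = (R_Y/R_N)²(T_Y/T_N)⁴ = (13.9)² × (2.50)⁴ = 7547.
F_Y/F_N = (L_Y/L_N)/(d_Y/d_N)² = 7547 / (0.410)² = 4.490×10^4.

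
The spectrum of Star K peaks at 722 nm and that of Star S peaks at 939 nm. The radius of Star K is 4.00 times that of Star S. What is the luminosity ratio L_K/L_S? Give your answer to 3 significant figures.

Wien's law gives T ∝ 1/λ_max, so T_K/T_S = λ_S/λ_K = 939/722 = 1.301.
Then L ∝ R²T⁴ gives L_K/L_S = (4.00)² × (1.301)⁴ = 16.00 × 2.861 = 45.78.

45.8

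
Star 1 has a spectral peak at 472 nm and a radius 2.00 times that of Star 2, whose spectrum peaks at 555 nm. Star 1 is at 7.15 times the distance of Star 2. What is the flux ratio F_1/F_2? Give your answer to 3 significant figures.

Wien's law: T_1/T_2 = λ_2/λ_1 = 555/472 = 1.176.
L_1/L_2 = (R_1/R_2)²(T_1/T_2)⁴ = (2.00)²(1.176)⁴ = 7.647.
F_1/F_2 = (L_1/L_2)/(d_1/d_2)² = 7.647/(7.15)² = 0.1496.

0.150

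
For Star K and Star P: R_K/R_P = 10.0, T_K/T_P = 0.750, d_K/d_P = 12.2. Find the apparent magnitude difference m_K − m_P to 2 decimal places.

L_K/L_P = (10.0)²(0.750)⁴ = 31.64.
F_K/F_P = (L_K/L_P)/(d_K/d_P)² = 31.64/148.8 = 0.2126.
m_K − m_P = −2.5 log₁₀(0.2126) = 1.68.

1.68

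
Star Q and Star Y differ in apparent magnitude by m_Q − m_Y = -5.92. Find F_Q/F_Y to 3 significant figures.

233

F_Q/F_Y = 10^(−(m_Q − m_Y)/2.5) = 10^(5.92/2.5) = 10^2.368 = 233.3.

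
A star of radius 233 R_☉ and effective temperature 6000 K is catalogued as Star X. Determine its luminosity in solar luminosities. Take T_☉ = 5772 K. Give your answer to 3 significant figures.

L/L_☉ = (R/R_☉)² (T/T_☉)⁴ = (233)² × (6000/5772)⁴
       = 5.429×10^4 × (1.040)⁴ = 5.429×10^4 × 1.168 = 6.339×10^4.

6.34×10^4 solar luminosities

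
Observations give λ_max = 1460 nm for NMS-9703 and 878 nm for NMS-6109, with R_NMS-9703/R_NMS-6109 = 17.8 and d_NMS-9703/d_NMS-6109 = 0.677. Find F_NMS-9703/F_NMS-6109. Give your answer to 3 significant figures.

Wien's law: T_NMS-9703/T_NMS-6109 = λ_NMS-6109/λ_NMS-9703 = 878/1460 = 0.6014.
L_NMS-9703/L_NMS-6109 = (R_NMS-9703/R_NMS-6109)²(T_NMS-9703/T_NMS-6109)⁴ = (17.8)²(0.6014)⁴ = 41.44.
F_NMS-9703/F_NMS-6109 = (L_NMS-9703/L_NMS-6109)/(d_NMS-9703/d_NMS-6109)² = 41.44/(0.677)² = 90.41.

90.4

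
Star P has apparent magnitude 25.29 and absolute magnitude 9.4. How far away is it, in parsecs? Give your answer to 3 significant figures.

1.51×10^4 pc

m − M = 5 log₁₀(d/10 pc)
25.29 − (9.4) = 15.89 = 5 log₁₀(d/10)
d = 10 × 10^(15.89/5) = 10 × 10^3.178 = 1.507×10^4 pc.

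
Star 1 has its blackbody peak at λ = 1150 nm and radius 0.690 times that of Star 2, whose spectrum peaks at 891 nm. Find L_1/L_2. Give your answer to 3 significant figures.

0.172

Wien's law gives T ∝ 1/λ_max, so T_1/T_2 = λ_2/λ_1 = 891/1150 = 0.7748.
Then L ∝ R²T⁴ gives L_1/L_2 = (0.690)² × (0.7748)⁴ = 0.4761 × 0.3603 = 0.1716.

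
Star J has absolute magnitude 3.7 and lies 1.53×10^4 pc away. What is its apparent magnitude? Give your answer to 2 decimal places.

m = M + 5 log₁₀(d/10 pc) = 3.7 + 5 log₁₀(1.53×10^4/10)
  = 3.7 + 5 × 3.185 = 3.7 + 15.92 = 19.62.

19.62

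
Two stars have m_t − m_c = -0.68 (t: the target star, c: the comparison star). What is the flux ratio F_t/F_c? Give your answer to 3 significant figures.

1.87

F_t/F_c = 10^(−(m_t − m_c)/2.5) = 10^(0.68/2.5) = 10^0.272 = 1.871.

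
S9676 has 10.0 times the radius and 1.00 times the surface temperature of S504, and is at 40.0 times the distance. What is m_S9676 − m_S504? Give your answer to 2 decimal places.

3.01

L_S9676/L_S504 = (10.0)²(1.00)⁴ = 100.0.
F_S9676/F_S504 = (L_S9676/L_S504)/(d_S9676/d_S504)² = 100.0/1600 = 0.06250.
m_S9676 − m_S504 = −2.5 log₁₀(0.06250) = 3.01.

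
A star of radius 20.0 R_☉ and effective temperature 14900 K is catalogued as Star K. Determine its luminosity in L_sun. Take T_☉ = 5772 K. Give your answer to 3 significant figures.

L/L_☉ = (R/R_☉)² (T/T_☉)⁴ = (20.0)² × (14900/5772)⁴
       = 400.0 × (2.581)⁴ = 400.0 × 44.41 = 1.776×10^4.

1.78×10^4 L_sun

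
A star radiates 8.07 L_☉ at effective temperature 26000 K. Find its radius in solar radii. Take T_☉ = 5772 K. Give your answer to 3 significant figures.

0.140 solar radii

R/R_☉ = √(L/L_☉) / (T/T_☉)² = √(8.07) / (4.505)²
       = 2.841 / 20.29 = 0.1400.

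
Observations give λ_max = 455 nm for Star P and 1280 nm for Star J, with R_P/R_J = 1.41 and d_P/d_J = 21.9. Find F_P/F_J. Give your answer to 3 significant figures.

0.260

Wien's law: T_P/T_J = λ_J/λ_P = 1280/455 = 2.813.
L_P/L_J = (R_P/R_J)²(T_P/T_J)⁴ = (1.41)²(2.813)⁴ = 124.5.
F_P/F_J = (L_P/L_J)/(d_P/d_J)² = 124.5/(21.9)² = 0.2596.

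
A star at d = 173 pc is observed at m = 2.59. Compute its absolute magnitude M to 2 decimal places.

M = m − 5 log₁₀(d/10 pc) = 2.59 − 5 log₁₀(173/10)
  = 2.59 − 5 × 1.238 = 2.59 − 6.19 = -3.60.

-3.60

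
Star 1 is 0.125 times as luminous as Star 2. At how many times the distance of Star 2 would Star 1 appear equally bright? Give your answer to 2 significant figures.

Equal flux requires L_1/d_1² = L_2/d_2², so d_1/d_2 = √(L_1/L_2)
= √(0.125) = 0.3536.

0.35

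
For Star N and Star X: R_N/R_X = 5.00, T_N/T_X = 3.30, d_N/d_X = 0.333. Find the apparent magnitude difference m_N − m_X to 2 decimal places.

L_N/L_X = (5.00)²(3.30)⁴ = 2965.
F_N/F_X = (L_N/L_X)/(d_N/d_X)² = 2965/0.1109 = 2.674×10^4.
m_N − m_X = −2.5 log₁₀(2.674×10^4) = -11.07.

-11.07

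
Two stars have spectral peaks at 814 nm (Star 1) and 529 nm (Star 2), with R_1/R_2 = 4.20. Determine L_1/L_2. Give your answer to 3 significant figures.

3.15

Wien's law gives T ∝ 1/λ_max, so T_1/T_2 = λ_2/λ_1 = 529/814 = 0.6499.
Then L ∝ R²T⁴ gives L_1/L_2 = (4.20)² × (0.6499)⁴ = 17.64 × 0.1784 = 3.146.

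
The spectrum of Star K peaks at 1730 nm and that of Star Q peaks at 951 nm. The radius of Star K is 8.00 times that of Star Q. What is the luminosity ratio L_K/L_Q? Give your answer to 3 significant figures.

5.84

Wien's law gives T ∝ 1/λ_max, so T_K/T_Q = λ_Q/λ_K = 951/1730 = 0.5497.
Then L ∝ R²T⁴ gives L_K/L_Q = (8.00)² × (0.5497)⁴ = 64.00 × 0.09131 = 5.844.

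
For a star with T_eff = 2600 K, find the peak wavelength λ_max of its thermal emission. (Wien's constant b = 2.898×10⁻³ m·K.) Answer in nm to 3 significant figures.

λ_max = b/T = 2.898×10⁻³ / 2600 = 1.11×10^-6 m = 1115 nm.

1.11×10^3 nm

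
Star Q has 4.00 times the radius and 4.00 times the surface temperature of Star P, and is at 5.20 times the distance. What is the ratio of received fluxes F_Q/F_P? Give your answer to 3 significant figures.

L_Q/L_P = (R_Q/R_P)²(T_Q/T_P)⁴ = (4.00)² × (4.00)⁴ = 4096.
F_Q/F_P = (L_Q/L_P)/(d_Q/d_P)² = 4096 / (5.20)² = 151.5.

151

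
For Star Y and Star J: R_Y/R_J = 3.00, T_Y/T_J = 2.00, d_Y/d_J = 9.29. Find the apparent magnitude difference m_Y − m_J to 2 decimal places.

-0.56

L_Y/L_J = (3.00)²(2.00)⁴ = 144.0.
F_Y/F_J = (L_Y/L_J)/(d_Y/d_J)² = 144.0/86.30 = 1.669.
m_Y − m_J = −2.5 log₁₀(1.669) = -0.56.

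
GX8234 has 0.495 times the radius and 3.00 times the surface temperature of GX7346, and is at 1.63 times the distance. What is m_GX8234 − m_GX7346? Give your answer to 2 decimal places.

-2.18

L_GX8234/L_GX7346 = (0.495)²(3.00)⁴ = 19.85.
F_GX8234/F_GX7346 = (L_GX8234/L_GX7346)/(d_GX8234/d_GX7346)² = 19.85/2.657 = 7.470.
m_GX8234 − m_GX7346 = −2.5 log₁₀(7.470) = -2.18.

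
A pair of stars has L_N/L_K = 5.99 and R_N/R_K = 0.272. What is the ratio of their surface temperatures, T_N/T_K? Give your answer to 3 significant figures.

3.00

L ∝ R²T⁴ gives T ∝ (L/R²)^(1/4), so
T_N/T_K = (5.99 / 0.272²)^(1/4) = (80.96)^(1/4) = 3.000.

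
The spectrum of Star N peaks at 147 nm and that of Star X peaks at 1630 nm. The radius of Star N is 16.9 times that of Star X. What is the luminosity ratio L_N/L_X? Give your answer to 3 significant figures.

Wien's law gives T ∝ 1/λ_max, so T_N/T_X = λ_X/λ_N = 1630/147 = 11.09.
Then L ∝ R²T⁴ gives L_N/L_X = (16.9)² × (11.09)⁴ = 285.6 × 1.512×10^4 = 4.318×10^6.

4.32×10^6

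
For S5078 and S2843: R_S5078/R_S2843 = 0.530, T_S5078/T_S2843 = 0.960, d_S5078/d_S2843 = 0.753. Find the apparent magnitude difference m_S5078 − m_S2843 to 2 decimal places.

L_S5078/L_S2843 = (0.530)²(0.960)⁴ = 0.2386.
F_S5078/F_S2843 = (L_S5078/L_S2843)/(d_S5078/d_S2843)² = 0.2386/0.5670 = 0.4208.
m_S5078 − m_S2843 = −2.5 log₁₀(0.4208) = 0.94.

0.94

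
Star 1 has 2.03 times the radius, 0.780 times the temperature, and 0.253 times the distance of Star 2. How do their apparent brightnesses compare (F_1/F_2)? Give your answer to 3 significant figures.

L_1/L_2 = (R_1/R_2)²(T_1/T_2)⁴ = (2.03)² × (0.780)⁴ = 1.525.
F_1/F_2 = (L_1/L_2)/(d_1/d_2)² = 1.525 / (0.253)² = 23.83.

23.8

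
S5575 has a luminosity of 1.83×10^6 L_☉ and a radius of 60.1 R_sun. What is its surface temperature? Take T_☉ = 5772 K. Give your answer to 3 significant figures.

T/T_☉ = (L/L_☉)^(1/4) / (R/R_☉)^(1/2)
T = 5772 × (1.83×10^6)^(1/4) / √(60.1) = 5772 × 36.78 / 7.752 = 2.738×10^4 K.

2.74×10^4 K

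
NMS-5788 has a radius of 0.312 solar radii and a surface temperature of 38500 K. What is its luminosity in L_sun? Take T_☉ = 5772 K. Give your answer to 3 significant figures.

193 L_sun

L/L_☉ = (R/R_☉)² (T/T_☉)⁴ = (0.312)² × (38500/5772)⁴
       = 0.09734 × (6.670)⁴ = 0.09734 × 1979 = 192.7.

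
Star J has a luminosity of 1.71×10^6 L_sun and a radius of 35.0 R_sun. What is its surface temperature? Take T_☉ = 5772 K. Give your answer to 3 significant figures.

3.53×10^4 K

T/T_☉ = (L/L_☉)^(1/4) / (R/R_☉)^(1/2)
T = 5772 × (1.71×10^6)^(1/4) / √(35.0) = 5772 × 36.16 / 5.916 = 3.528×10^4 K.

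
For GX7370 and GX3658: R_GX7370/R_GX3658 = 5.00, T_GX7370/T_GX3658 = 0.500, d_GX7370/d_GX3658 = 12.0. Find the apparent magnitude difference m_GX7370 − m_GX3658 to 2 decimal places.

L_GX7370/L_GX3658 = (5.00)²(0.500)⁴ = 1.562.
F_GX7370/F_GX3658 = (L_GX7370/L_GX3658)/(d_GX7370/d_GX3658)² = 1.562/144.0 = 0.01085.
m_GX7370 − m_GX3658 = −2.5 log₁₀(0.01085) = 4.91.

4.91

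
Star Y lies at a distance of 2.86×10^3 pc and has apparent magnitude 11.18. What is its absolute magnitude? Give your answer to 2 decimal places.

-1.10

M = m − 5 log₁₀(d/10 pc) = 11.18 − 5 log₁₀(2.86×10^3/10)
  = 11.18 − 5 × 2.456 = 11.18 − 12.28 = -1.10.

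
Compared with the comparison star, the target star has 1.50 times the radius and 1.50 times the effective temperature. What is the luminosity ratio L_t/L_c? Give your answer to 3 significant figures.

11.4

From the Stefan–Boltzmann law, L ∝ R²T⁴, so
L_t/L_c = (R_t/R_c)² (T_t/T_c)⁴ = (1.50)² × (1.50)⁴ = 2.250 × 5.062 = 11.39.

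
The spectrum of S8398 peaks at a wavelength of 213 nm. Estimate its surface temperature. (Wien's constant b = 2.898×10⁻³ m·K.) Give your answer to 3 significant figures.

T = b/λ_max = 2.898×10⁻³ / (213×10⁻⁹) = 1.361×10^4 K.

1.36×10^4 K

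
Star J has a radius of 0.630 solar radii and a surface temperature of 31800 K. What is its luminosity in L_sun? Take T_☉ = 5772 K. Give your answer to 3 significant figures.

L/L_☉ = (R/R_☉)² (T/T_☉)⁴ = (0.630)² × (31800/5772)⁴
       = 0.3969 × (5.509)⁴ = 0.3969 × 921.3 = 365.7.

366 L_sun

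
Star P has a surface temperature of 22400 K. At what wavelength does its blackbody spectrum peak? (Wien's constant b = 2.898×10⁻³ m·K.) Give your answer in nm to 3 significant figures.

129 nm

λ_max = b/T = 2.898×10⁻³ / 22400 = 1.29×10^-7 m = 129.4 nm.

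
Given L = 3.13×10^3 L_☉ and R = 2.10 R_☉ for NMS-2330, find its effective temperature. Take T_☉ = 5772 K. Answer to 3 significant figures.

2.98×10^4 K

T/T_☉ = (L/L_☉)^(1/4) / (R/R_☉)^(1/2)
T = 5772 × (3.13×10^3)^(1/4) / √(2.10) = 5772 × 7.480 / 1.449 = 2.979×10^4 K.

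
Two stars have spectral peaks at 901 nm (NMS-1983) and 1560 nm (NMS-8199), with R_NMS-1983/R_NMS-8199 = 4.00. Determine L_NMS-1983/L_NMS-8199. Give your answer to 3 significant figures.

Wien's law gives T ∝ 1/λ_max, so T_NMS-1983/T_NMS-8199 = λ_NMS-8199/λ_NMS-1983 = 1560/901 = 1.731.
Then L ∝ R²T⁴ gives L_NMS-1983/L_NMS-8199 = (4.00)² × (1.731)⁴ = 16.00 × 8.987 = 143.8.

144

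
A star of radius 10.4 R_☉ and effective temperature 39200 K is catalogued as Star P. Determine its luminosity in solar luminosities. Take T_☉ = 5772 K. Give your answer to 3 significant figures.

2.30×10^5 solar luminosities

L/L_☉ = (R/R_☉)² (T/T_☉)⁴ = (10.4)² × (39200/5772)⁴
       = 108.2 × (6.791)⁴ = 108.2 × 2127 = 2.301×10^5.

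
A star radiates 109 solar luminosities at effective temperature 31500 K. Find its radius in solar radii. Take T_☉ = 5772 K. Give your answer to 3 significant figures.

0.351 solar radii

R/R_☉ = √(L/L_☉) / (T/T_☉)² = √(109) / (5.457)²
       = 10.44 / 29.78 = 0.3505.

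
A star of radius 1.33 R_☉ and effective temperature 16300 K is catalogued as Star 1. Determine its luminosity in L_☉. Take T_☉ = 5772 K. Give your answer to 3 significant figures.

112 L_☉

L/L_☉ = (R/R_☉)² (T/T_☉)⁴ = (1.33)² × (16300/5772)⁴
       = 1.769 × (2.824)⁴ = 1.769 × 63.60 = 112.5.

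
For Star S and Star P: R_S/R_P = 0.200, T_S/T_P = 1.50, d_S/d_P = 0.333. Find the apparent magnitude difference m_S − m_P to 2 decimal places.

-0.65

L_S/L_P = (0.200)²(1.50)⁴ = 0.2025.
F_S/F_P = (L_S/L_P)/(d_S/d_P)² = 0.2025/0.1109 = 1.826.
m_S − m_P = −2.5 log₁₀(1.826) = -0.65.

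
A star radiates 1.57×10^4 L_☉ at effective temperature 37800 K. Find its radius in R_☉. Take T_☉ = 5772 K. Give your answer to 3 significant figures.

2.92 R_☉

R/R_☉ = √(L/L_☉) / (T/T_☉)² = √(1.57×10^4) / (6.549)²
       = 125.3 / 42.89 = 2.922.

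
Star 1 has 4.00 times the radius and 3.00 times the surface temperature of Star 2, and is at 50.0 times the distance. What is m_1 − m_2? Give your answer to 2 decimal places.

L_1/L_2 = (4.00)²(3.00)⁴ = 1296.
F_1/F_2 = (L_1/L_2)/(d_1/d_2)² = 1296/2500 = 0.5184.
m_1 − m_2 = −2.5 log₁₀(0.5184) = 0.71.

0.71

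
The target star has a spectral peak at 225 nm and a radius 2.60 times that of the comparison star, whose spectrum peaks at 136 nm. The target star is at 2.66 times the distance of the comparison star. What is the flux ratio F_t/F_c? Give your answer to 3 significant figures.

Wien's law: T_t/T_c = λ_c/λ_t = 136/225 = 0.6044.
L_t/L_c = (R_t/R_c)²(T_t/T_c)⁴ = (2.60)²(0.6044)⁴ = 0.9023.
F_t/F_c = (L_t/L_c)/(d_t/d_c)² = 0.9023/(2.66)² = 0.1275.

0.128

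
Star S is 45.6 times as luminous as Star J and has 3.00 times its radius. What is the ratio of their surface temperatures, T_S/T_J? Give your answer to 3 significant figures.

1.50

L ∝ R²T⁴ gives T ∝ (L/R²)^(1/4), so
T_S/T_J = (45.6 / 3.00²)^(1/4) = (5.067)^(1/4) = 1.500.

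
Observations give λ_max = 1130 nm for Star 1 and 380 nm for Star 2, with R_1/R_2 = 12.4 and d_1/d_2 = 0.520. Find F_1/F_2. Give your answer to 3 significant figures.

Wien's law: T_1/T_2 = λ_2/λ_1 = 380/1130 = 0.3363.
L_1/L_2 = (R_1/R_2)²(T_1/T_2)⁴ = (12.4)²(0.3363)⁴ = 1.966.
F_1/F_2 = (L_1/L_2)/(d_1/d_2)² = 1.966/(0.520)² = 7.272.

7.27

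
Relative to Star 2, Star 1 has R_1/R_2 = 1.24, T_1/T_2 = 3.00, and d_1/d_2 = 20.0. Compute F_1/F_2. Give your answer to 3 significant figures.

L_1/L_2 = (R_1/R_2)²(T_1/T_2)⁴ = (1.24)² × (3.00)⁴ = 124.5.
F_1/F_2 = (L_1/L_2)/(d_1/d_2)² = 124.5 / (20.0)² = 0.3114.

0.311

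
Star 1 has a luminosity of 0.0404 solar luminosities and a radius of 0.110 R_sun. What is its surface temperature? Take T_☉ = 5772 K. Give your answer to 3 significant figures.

T/T_☉ = (L/L_☉)^(1/4) / (R/R_☉)^(1/2)
T = 5772 × (0.0404)^(1/4) / √(0.110) = 5772 × 0.4483 / 0.3317 = 7802 K.

7.80×10^3 K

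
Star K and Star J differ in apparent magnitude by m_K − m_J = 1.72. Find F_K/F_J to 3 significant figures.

F_K/F_J = 10^(−(m_K − m_J)/2.5) = 10^(-1.72/2.5) = 10^-0.688 = 0.2051.

0.205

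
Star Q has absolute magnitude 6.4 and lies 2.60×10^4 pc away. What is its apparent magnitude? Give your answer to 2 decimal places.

m = M + 5 log₁₀(d/10 pc) = 6.4 + 5 log₁₀(2.60×10^4/10)
  = 6.4 + 5 × 3.415 = 6.4 + 17.07 = 23.47.

23.47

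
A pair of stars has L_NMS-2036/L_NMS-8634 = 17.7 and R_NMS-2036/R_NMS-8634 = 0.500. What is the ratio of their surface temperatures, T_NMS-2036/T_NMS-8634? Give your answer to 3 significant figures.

2.90

L ∝ R²T⁴ gives T ∝ (L/R²)^(1/4), so
T_NMS-2036/T_NMS-8634 = (17.7 / 0.500²)^(1/4) = (70.80)^(1/4) = 2.901.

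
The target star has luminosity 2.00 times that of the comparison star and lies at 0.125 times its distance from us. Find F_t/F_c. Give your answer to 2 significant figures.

1.3×10^2

F = L/(4πd²), so F_t/F_c = (L_t/L_c) / (d_t/d_c)²
= 2.00 / (0.125)² = 2.00 / 0.01562 = 128.0.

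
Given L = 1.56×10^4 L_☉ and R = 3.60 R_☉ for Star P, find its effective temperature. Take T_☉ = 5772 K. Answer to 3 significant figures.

T/T_☉ = (L/L_☉)^(1/4) / (R/R_☉)^(1/2)
T = 5772 × (1.56×10^4)^(1/4) / √(3.60) = 5772 × 11.18 / 1.897 = 3.400×10^4 K.

3.40×10^4 K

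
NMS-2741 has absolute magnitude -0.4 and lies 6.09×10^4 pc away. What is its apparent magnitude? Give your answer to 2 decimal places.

18.52

m = M + 5 log₁₀(d/10 pc) = -0.4 + 5 log₁₀(6.09×10^4/10)
  = -0.4 + 5 × 3.785 = -0.4 + 18.92 = 18.52.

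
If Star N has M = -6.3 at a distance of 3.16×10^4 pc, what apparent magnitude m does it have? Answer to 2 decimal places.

m = M + 5 log₁₀(d/10 pc) = -6.3 + 5 log₁₀(3.16×10^4/10)
  = -6.3 + 5 × 3.500 = -6.3 + 17.50 = 11.20.

11.20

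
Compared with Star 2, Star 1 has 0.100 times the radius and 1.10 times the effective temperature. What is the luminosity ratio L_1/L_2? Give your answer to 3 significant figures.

From the Stefan–Boltzmann law, L ∝ R²T⁴, so
L_1/L_2 = (R_1/R_2)² (T_1/T_2)⁴ = (0.100)² × (1.10)⁴ = 0.01000 × 1.464 = 0.01464.

0.0146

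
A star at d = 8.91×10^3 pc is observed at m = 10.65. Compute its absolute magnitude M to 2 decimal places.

M = m − 5 log₁₀(d/10 pc) = 10.65 − 5 log₁₀(8.91×10^3/10)
  = 10.65 − 5 × 2.950 = 10.65 − 14.75 = -4.10.

-4.10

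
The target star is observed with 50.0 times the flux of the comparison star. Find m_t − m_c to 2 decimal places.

m_t − m_c = −2.5 log₁₀(F_t/F_c) = −2.5 log₁₀(50.0) = −2.5 × (1.699) = -4.247.

-4.25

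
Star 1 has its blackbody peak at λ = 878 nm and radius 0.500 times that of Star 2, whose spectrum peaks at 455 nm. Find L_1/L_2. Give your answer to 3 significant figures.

0.0180

Wien's law gives T ∝ 1/λ_max, so T_1/T_2 = λ_2/λ_1 = 455/878 = 0.5182.
Then L ∝ R²T⁴ gives L_1/L_2 = (0.500)² × (0.5182)⁴ = 0.2500 × 0.07212 = 0.01803.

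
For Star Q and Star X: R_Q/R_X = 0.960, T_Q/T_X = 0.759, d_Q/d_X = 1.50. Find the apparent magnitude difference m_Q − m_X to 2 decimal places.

L_Q/L_X = (0.960)²(0.759)⁴ = 0.3059.
F_Q/F_X = (L_Q/L_X)/(d_Q/d_X)² = 0.3059/2.250 = 0.1359.
m_Q − m_X = −2.5 log₁₀(0.1359) = 2.17.

2.17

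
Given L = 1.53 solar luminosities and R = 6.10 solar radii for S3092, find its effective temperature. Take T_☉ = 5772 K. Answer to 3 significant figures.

T/T_☉ = (L/L_☉)^(1/4) / (R/R_☉)^(1/2)
T = 5772 × (1.53)^(1/4) / √(6.10) = 5772 × 1.112 / 2.470 = 2599 K.

2.60×10^3 K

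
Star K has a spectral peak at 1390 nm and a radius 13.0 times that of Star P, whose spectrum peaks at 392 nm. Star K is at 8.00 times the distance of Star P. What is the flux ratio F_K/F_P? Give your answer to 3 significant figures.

0.0167

Wien's law: T_K/T_P = λ_P/λ_K = 392/1390 = 0.2820.
L_K/L_P = (R_K/R_P)²(T_K/T_P)⁴ = (13.0)²(0.2820)⁴ = 1.069.
F_K/F_P = (L_K/L_P)/(d_K/d_P)² = 1.069/(8.00)² = 0.01670.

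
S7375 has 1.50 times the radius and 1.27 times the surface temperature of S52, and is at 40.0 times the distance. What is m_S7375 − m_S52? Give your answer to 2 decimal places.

6.09

L_S7375/L_S52 = (1.50)²(1.27)⁴ = 5.853.
F_S7375/F_S52 = (L_S7375/L_S52)/(d_S7375/d_S52)² = 5.853/1600 = 0.003658.
m_S7375 − m_S52 = −2.5 log₁₀(0.003658) = 6.09.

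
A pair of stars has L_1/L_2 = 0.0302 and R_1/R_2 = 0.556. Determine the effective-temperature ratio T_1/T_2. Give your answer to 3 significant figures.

0.559

L ∝ R²T⁴ gives T ∝ (L/R²)^(1/4), so
T_1/T_2 = (0.0302 / 0.556²)^(1/4) = (0.09769)^(1/4) = 0.5591.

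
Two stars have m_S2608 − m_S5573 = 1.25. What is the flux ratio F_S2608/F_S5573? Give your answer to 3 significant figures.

0.316

F_S2608/F_S5573 = 10^(−(m_S2608 − m_S5573)/2.5) = 10^(-1.25/2.5) = 10^-0.500 = 0.3162.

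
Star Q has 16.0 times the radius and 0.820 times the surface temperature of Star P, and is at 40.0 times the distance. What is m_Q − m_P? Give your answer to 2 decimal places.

L_Q/L_P = (16.0)²(0.820)⁴ = 115.7.
F_Q/F_P = (L_Q/L_P)/(d_Q/d_P)² = 115.7/1600 = 0.07234.
m_Q − m_P = −2.5 log₁₀(0.07234) = 2.85.

2.85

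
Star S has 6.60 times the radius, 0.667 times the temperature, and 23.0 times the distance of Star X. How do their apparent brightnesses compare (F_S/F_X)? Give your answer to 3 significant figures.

0.0163

L_S/L_X = (R_S/R_X)²(T_S/T_X)⁴ = (6.60)² × (0.667)⁴ = 8.622.
F_S/F_X = (L_S/L_X)/(d_S/d_X)² = 8.622 / (23.0)² = 0.01630.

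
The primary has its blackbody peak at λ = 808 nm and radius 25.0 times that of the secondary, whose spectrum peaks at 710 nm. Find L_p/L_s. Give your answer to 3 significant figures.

373

Wien's law gives T ∝ 1/λ_max, so T_p/T_s = λ_s/λ_p = 710/808 = 0.8787.
Then L ∝ R²T⁴ gives L_p/L_s = (25.0)² × (0.8787)⁴ = 625.0 × 0.5962 = 372.6.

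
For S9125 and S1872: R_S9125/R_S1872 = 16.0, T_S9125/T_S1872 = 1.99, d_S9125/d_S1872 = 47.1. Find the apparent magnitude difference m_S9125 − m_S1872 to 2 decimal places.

-0.64

L_S9125/L_S1872 = (16.0)²(1.99)⁴ = 4015.
F_S9125/F_S1872 = (L_S9125/L_S1872)/(d_S9125/d_S1872)² = 4015/2218 = 1.810.
m_S9125 − m_S1872 = −2.5 log₁₀(1.810) = -0.64.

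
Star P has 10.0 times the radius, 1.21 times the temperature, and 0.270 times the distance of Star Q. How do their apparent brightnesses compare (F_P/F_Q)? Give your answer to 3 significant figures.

L_P/L_Q = (R_P/R_Q)²(T_P/T_Q)⁴ = (10.0)² × (1.21)⁴ = 214.4.
F_P/F_Q = (L_P/L_Q)/(d_P/d_Q)² = 214.4 / (0.270)² = 2940.

2.94×10^3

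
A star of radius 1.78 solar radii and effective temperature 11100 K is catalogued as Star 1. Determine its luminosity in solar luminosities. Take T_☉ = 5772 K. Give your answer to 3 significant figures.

L/L_☉ = (R/R_☉)² (T/T_☉)⁴ = (1.78)² × (11100/5772)⁴
       = 3.168 × (1.923)⁴ = 3.168 × 13.68 = 43.33.

43.3 solar luminosities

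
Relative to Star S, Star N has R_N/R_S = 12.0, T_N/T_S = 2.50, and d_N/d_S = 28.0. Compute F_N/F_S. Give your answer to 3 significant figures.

L_N/L_S = (R_N/R_S)²(T_N/T_S)⁴ = (12.0)² × (2.50)⁴ = 5625.
F_N/F_S = (L_N/L_S)/(d_N/d_S)² = 5625 / (28.0)² = 7.175.

7.17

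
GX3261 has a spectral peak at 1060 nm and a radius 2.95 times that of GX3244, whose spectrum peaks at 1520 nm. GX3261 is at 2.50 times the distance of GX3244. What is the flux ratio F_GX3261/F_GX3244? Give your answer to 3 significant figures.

Wien's law: T_GX3261/T_GX3244 = λ_GX3244/λ_GX3261 = 1520/1060 = 1.434.
L_GX3261/L_GX3244 = (R_GX3261/R_GX3244)²(T_GX3261/T_GX3244)⁴ = (2.95)²(1.434)⁴ = 36.80.
F_GX3261/F_GX3244 = (L_GX3261/L_GX3244)/(d_GX3261/d_GX3244)² = 36.80/(2.50)² = 5.887.

5.89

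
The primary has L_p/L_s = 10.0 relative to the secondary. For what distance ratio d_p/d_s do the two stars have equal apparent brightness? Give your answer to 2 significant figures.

3.2

Equal flux requires L_p/d_p² = L_s/d_s², so d_p/d_s = √(L_p/L_s)
= √(10.0) = 3.162.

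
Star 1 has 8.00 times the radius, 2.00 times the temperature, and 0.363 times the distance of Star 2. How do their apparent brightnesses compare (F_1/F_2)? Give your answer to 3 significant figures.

7.77×10^3

L_1/L_2 = (R_1/R_2)²(T_1/T_2)⁴ = (8.00)² × (2.00)⁴ = 1024.
F_1/F_2 = (L_1/L_2)/(d_1/d_2)² = 1024 / (0.363)² = 7771.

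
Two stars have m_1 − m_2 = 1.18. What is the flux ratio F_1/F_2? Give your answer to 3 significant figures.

0.337

F_1/F_2 = 10^(−(m_1 − m_2)/2.5) = 10^(-1.18/2.5) = 10^-0.472 = 0.3373.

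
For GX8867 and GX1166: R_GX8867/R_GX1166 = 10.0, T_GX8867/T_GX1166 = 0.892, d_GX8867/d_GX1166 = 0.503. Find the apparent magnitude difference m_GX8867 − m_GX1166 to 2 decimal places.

-6.00

L_GX8867/L_GX1166 = (10.0)²(0.892)⁴ = 63.31.
F_GX8867/F_GX1166 = (L_GX8867/L_GX1166)/(d_GX8867/d_GX1166)² = 63.31/0.2530 = 250.2.
m_GX8867 − m_GX1166 = −2.5 log₁₀(250.2) = -6.00.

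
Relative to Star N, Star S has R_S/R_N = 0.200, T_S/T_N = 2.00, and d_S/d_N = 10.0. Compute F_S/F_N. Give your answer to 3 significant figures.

0.00640

L_S/L_N = (R_S/R_N)²(T_S/T_N)⁴ = (0.200)² × (2.00)⁴ = 0.6400.
F_S/F_N = (L_S/L_N)/(d_S/d_N)² = 0.6400 / (10.0)² = 0.006400.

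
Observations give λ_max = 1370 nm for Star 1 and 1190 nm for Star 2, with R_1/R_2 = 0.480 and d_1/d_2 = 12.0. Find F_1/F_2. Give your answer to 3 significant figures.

Wien's law: T_1/T_2 = λ_2/λ_1 = 1190/1370 = 0.8686.
L_1/L_2 = (R_1/R_2)²(T_1/T_2)⁴ = (0.480)²(0.8686)⁴ = 0.1312.
F_1/F_2 = (L_1/L_2)/(d_1/d_2)² = 0.1312/(12.0)² = 9.108×10^-4.

9.11×10^-4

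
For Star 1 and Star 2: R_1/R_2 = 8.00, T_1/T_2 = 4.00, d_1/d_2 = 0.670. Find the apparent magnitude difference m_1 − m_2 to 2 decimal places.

-11.41

L_1/L_2 = (8.00)²(4.00)⁴ = 1.638×10^4.
F_1/F_2 = (L_1/L_2)/(d_1/d_2)² = 1.638×10^4/0.4489 = 3.650×10^4.
m_1 − m_2 = −2.5 log₁₀(3.650×10^4) = -11.41.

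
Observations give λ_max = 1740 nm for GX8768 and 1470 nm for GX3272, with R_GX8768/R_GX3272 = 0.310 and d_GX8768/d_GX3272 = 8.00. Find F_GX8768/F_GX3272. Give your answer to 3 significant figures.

7.65×10^-4

Wien's law: T_GX8768/T_GX3272 = λ_GX3272/λ_GX8768 = 1470/1740 = 0.8448.
L_GX8768/L_GX3272 = (R_GX8768/R_GX3272)²(T_GX8768/T_GX3272)⁴ = (0.310)²(0.8448)⁴ = 0.04895.
F_GX8768/F_GX3272 = (L_GX8768/L_GX3272)/(d_GX8768/d_GX3272)² = 0.04895/(8.00)² = 7.649×10^-4.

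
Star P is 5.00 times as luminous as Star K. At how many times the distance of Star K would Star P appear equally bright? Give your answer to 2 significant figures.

2.2

Equal flux requires L_P/d_P² = L_K/d_K², so d_P/d_K = √(L_P/L_K)
= √(5.00) = 2.236.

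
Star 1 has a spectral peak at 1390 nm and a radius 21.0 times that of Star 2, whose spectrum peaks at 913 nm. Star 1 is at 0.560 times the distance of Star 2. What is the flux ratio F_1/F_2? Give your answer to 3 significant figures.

262

Wien's law: T_1/T_2 = λ_2/λ_1 = 913/1390 = 0.6568.
L_1/L_2 = (R_1/R_2)²(T_1/T_2)⁴ = (21.0)²(0.6568)⁴ = 82.08.
F_1/F_2 = (L_1/L_2)/(d_1/d_2)² = 82.08/(0.560)² = 261.7.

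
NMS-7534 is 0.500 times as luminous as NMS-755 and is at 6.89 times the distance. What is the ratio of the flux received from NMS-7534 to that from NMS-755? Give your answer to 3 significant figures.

0.0105

F = L/(4πd²), so F_NMS-7534/F_NMS-755 = (L_NMS-7534/L_NMS-755) / (d_NMS-7534/d_NMS-755)²
= 0.500 / (6.89)² = 0.500 / 47.47 = 0.01053.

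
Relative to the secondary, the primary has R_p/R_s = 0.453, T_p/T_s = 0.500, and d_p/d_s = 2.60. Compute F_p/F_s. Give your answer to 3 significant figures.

L_p/L_s = (R_p/R_s)²(T_p/T_s)⁴ = (0.453)² × (0.500)⁴ = 0.01283.
F_p/F_s = (L_p/L_s)/(d_p/d_s)² = 0.01283 / (2.60)² = 0.001897.

0.00190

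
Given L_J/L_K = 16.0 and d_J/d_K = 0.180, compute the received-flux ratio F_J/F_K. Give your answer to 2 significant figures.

4.9×10^2

F = L/(4πd²), so F_J/F_K = (L_J/L_K) / (d_J/d_K)²
= 16.0 / (0.180)² = 16.0 / 0.03240 = 493.8.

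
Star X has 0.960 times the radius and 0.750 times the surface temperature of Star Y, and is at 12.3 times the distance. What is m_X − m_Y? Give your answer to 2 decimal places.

6.79

L_X/L_Y = (0.960)²(0.750)⁴ = 0.2916.
F_X/F_Y = (L_X/L_Y)/(d_X/d_Y)² = 0.2916/151.3 = 0.001927.
m_X − m_Y = −2.5 log₁₀(0.001927) = 6.79.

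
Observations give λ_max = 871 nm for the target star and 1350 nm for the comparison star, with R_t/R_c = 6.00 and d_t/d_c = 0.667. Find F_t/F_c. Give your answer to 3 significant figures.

Wien's law: T_t/T_c = λ_c/λ_t = 1350/871 = 1.550.
L_t/L_c = (R_t/R_c)²(T_t/T_c)⁴ = (6.00)²(1.550)⁴ = 207.8.
F_t/F_c = (L_t/L_c)/(d_t/d_c)² = 207.8/(0.667)² = 467.0.

467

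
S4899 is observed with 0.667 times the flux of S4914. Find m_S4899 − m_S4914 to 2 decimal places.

0.44

m_S4899 − m_S4914 = −2.5 log₁₀(F_S4899/F_S4914) = −2.5 log₁₀(0.667) = −2.5 × (-0.176) = 0.440.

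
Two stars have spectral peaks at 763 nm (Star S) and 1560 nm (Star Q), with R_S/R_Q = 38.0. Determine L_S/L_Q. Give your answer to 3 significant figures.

2.52×10^4

Wien's law gives T ∝ 1/λ_max, so T_S/T_Q = λ_Q/λ_S = 1560/763 = 2.045.
Then L ∝ R²T⁴ gives L_S/L_Q = (38.0)² × (2.045)⁴ = 1444 × 17.47 = 2.523×10^4.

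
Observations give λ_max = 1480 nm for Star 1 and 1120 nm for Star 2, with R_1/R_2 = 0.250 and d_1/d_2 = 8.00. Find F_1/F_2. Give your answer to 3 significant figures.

Wien's law: T_1/T_2 = λ_2/λ_1 = 1120/1480 = 0.7568.
L_1/L_2 = (R_1/R_2)²(T_1/T_2)⁴ = (0.250)²(0.7568)⁴ = 0.02050.
F_1/F_2 = (L_1/L_2)/(d_1/d_2)² = 0.02050/(8.00)² = 3.203×10^-4.

3.20×10^-4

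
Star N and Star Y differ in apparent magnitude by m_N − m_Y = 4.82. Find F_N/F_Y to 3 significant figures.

F_N/F_Y = 10^(−(m_N − m_Y)/2.5) = 10^(-4.82/2.5) = 10^-1.928 = 0.01180.

0.0118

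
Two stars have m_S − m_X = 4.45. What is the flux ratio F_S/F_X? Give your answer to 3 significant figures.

F_S/F_X = 10^(−(m_S − m_X)/2.5) = 10^(-4.45/2.5) = 10^-1.780 = 0.01660.

0.0166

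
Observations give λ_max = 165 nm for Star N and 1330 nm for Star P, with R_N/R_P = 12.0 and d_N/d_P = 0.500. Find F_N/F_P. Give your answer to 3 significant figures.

Wien's law: T_N/T_P = λ_P/λ_N = 1330/165 = 8.061.
L_N/L_P = (R_N/R_P)²(T_N/T_P)⁴ = (12.0)²(8.061)⁴ = 6.079×10^5.
F_N/F_P = (L_N/L_P)/(d_N/d_P)² = 6.079×10^5/(0.500)² = 2.432×10^6.

2.43×10^6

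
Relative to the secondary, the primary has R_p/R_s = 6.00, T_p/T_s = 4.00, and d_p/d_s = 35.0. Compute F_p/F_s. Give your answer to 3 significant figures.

L_p/L_s = (R_p/R_s)²(T_p/T_s)⁴ = (6.00)² × (4.00)⁴ = 9216.
F_p/F_s = (L_p/L_s)/(d_p/d_s)² = 9216 / (35.0)² = 7.523.

7.52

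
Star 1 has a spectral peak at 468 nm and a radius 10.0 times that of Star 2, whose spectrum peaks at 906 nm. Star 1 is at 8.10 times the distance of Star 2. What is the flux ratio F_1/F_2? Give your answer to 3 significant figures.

21.4

Wien's law: T_1/T_2 = λ_2/λ_1 = 906/468 = 1.936.
L_1/L_2 = (R_1/R_2)²(T_1/T_2)⁴ = (10.0)²(1.936)⁴ = 1405.
F_1/F_2 = (L_1/L_2)/(d_1/d_2)² = 1405/(8.10)² = 21.41.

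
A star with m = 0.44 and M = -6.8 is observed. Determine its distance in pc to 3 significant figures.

m − M = 5 log₁₀(d/10 pc)
0.44 − (-6.8) = 7.24 = 5 log₁₀(d/10)
d = 10 × 10^(7.24/5) = 10 × 10^1.448 = 280.5 pc.

281 pc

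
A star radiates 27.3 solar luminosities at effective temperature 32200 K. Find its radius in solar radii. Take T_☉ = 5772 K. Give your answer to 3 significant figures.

0.168 solar radii

R/R_☉ = √(L/L_☉) / (T/T_☉)² = √(27.3) / (5.579)²
       = 5.225 / 31.12 = 0.1679.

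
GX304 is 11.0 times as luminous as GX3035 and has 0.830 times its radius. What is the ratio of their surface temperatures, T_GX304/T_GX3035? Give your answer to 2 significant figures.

L ∝ R²T⁴ gives T ∝ (L/R²)^(1/4), so
T_GX304/T_GX3035 = (11.0 / 0.830²)^(1/4) = (15.97)^(1/4) = 1.999.

2.0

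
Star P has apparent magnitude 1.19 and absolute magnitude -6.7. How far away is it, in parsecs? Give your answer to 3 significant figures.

378 pc

m − M = 5 log₁₀(d/10 pc)
1.19 − (-6.7) = 7.89 = 5 log₁₀(d/10)
d = 10 × 10^(7.89/5) = 10 × 10^1.578 = 378.4 pc.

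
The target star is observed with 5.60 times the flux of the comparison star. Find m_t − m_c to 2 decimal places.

-1.87

m_t − m_c = −2.5 log₁₀(F_t/F_c) = −2.5 log₁₀(5.60) = −2.5 × (0.748) = -1.870.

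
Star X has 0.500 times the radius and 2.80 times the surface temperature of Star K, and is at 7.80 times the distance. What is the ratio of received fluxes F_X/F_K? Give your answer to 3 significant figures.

0.253

L_X/L_K = (R_X/R_K)²(T_X/T_K)⁴ = (0.500)² × (2.80)⁴ = 15.37.
F_X/F_K = (L_X/L_K)/(d_X/d_K)² = 15.37 / (7.80)² = 0.2526.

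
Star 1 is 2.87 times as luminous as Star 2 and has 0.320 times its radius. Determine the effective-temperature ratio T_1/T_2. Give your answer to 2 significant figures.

2.3

L ∝ R²T⁴ gives T ∝ (L/R²)^(1/4), so
T_1/T_2 = (2.87 / 0.320²)^(1/4) = (28.03)^(1/4) = 2.301.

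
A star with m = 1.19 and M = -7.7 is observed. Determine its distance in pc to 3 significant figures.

600 pc

m − M = 5 log₁₀(d/10 pc)
1.19 − (-7.7) = 8.89 = 5 log₁₀(d/10)
d = 10 × 10^(8.89/5) = 10 × 10^1.778 = 599.8 pc.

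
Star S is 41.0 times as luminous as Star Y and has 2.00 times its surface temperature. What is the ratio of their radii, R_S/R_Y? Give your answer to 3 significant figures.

L ∝ R²T⁴ gives R ∝ √L / T², so
R_S/R_Y = √(41.0) / (2.00)² = 6.403 / 4.000 = 1.601.

1.60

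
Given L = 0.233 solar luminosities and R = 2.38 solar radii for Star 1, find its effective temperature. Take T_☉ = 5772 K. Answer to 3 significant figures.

2.60×10^3 K

T/T_☉ = (L/L_☉)^(1/4) / (R/R_☉)^(1/2)
T = 5772 × (0.233)^(1/4) / √(2.38) = 5772 × 0.6948 / 1.543 = 2599 K.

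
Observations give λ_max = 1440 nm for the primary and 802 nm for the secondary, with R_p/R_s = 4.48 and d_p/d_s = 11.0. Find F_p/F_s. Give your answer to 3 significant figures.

Wien's law: T_p/T_s = λ_s/λ_p = 802/1440 = 0.5569.
L_p/L_s = (R_p/R_s)²(T_p/T_s)⁴ = (4.48)²(0.5569)⁴ = 1.931.
F_p/F_s = (L_p/L_s)/(d_p/d_s)² = 1.931/(11.0)² = 0.01596.

0.0160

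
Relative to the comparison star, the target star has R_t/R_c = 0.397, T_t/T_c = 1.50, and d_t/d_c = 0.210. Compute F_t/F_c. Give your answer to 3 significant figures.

L_t/L_c = (R_t/R_c)²(T_t/T_c)⁴ = (0.397)² × (1.50)⁴ = 0.7979.
F_t/F_c = (L_t/L_c)/(d_t/d_c)² = 0.7979 / (0.210)² = 18.09.

18.1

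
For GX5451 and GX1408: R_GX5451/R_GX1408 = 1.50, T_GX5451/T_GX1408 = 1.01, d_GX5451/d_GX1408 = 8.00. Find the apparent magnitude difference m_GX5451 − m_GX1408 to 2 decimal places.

L_GX5451/L_GX1408 = (1.50)²(1.01)⁴ = 2.341.
F_GX5451/F_GX1408 = (L_GX5451/L_GX1408)/(d_GX5451/d_GX1408)² = 2.341/64.00 = 0.03658.
m_GX5451 − m_GX1408 = −2.5 log₁₀(0.03658) = 3.59.

3.59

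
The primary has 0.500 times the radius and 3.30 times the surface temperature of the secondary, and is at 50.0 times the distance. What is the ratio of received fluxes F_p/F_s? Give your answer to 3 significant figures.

L_p/L_s = (R_p/R_s)²(T_p/T_s)⁴ = (0.500)² × (3.30)⁴ = 29.65.
F_p/F_s = (L_p/L_s)/(d_p/d_s)² = 29.65 / (50.0)² = 0.01186.

0.0119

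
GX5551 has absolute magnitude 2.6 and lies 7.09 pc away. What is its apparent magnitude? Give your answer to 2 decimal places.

1.85

m = M + 5 log₁₀(d/10 pc) = 2.6 + 5 log₁₀(7.09/10)
  = 2.6 + 5 × -0.149 = 2.6 + -0.75 = 1.85.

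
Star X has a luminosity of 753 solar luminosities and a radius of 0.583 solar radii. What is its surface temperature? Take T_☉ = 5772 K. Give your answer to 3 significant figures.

3.96×10^4 K

T/T_☉ = (L/L_☉)^(1/4) / (R/R_☉)^(1/2)
T = 5772 × (753)^(1/4) / √(0.583) = 5772 × 5.238 / 0.7635 = 3.960×10^4 K.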